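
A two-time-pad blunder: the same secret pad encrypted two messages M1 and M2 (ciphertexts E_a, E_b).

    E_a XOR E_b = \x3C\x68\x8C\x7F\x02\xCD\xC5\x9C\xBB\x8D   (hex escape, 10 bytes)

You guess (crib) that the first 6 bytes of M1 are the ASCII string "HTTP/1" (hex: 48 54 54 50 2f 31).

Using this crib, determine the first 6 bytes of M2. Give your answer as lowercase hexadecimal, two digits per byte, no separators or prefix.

743cd82f2dfc

Since E_a ⊕ E_b = M1 ⊕ M2, XORing with the guessed M1 bytes yields the corresponding M2 bytes: M2 = (E_a ⊕ E_b) ⊕ M1.
byte 0: 00111100 xor 01001000 = 01110100
byte 1: 01101000 xor 01010100 = 00111100
byte 2: 10001100 xor 01010100 = 11011000
byte 3: 01111111 xor 01010000 = 00101111
byte 4: 00000010 xor 00101111 = 00101101
byte 5: 11001101 xor 00110001 = 11111100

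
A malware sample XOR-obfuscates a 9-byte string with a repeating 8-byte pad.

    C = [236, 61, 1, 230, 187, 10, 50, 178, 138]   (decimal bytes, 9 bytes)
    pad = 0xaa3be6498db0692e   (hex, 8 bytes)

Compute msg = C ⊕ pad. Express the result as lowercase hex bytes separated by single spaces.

The 8-byte key repeats, so the effective keystream is aa 3b e6 49 8d b0 69 2e aa.
byte 0: ec ⊕ aa = 46
byte 1: 3d ⊕ 3b = 06
byte 2: 01 ⊕ e6 = e7
byte 3: e6 ⊕ 49 = af
byte 4: bb ⊕ 8d = 36
byte 5: 0a ⊕ b0 = ba
byte 6: 32 ⊕ 69 = 5b
byte 7: b2 ⊕ 2e = 9c
byte 8: 8a ⊕ aa = 20

46 06 e7 af 36 ba 5b 9c 20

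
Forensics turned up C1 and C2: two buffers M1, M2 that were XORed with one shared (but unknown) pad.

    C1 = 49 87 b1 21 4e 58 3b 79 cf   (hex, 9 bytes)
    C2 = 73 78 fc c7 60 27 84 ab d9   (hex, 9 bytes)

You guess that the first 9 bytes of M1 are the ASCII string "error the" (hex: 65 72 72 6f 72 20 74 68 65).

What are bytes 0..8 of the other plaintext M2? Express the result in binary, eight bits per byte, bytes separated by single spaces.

01011111 10001101 00111111 10001001 01011100 01011111 11001011 10111010 01110011

First, C1 ⊕ C2 = (M1 ⊕ K) ⊕ (M2 ⊕ K) = M1 ⊕ M2, so the key drops out. Then M2 = (M1 ⊕ M2) ⊕ M1 over the first 9 bytes.
byte 0: (49 ^ 73) ^ 65 = 3a ^ 65 = 5f
byte 1: (87 ^ 78) ^ 72 = ff ^ 72 = 8d
byte 2: (b1 ^ fc) ^ 72 = 4d ^ 72 = 3f
byte 3: (21 ^ c7) ^ 6f = e6 ^ 6f = 89
byte 4: (4e ^ 60) ^ 72 = 2e ^ 72 = 5c
byte 5: (58 ^ 27) ^ 20 = 7f ^ 20 = 5f
byte 6: (3b ^ 84) ^ 74 = bf ^ 74 = cb
byte 7: (79 ^ ab) ^ 68 = d2 ^ 68 = ba
byte 8: (cf ^ d9) ^ 65 = 16 ^ 65 = 73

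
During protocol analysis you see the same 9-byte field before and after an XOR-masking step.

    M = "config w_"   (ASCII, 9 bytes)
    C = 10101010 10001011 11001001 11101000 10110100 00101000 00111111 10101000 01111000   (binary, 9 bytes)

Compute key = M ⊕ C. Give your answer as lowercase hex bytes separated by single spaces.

c9 e4 a7 8e dd 4f 1f df 27

Since C = M ⊕ key, XORing both sides with M gives key = M ⊕ C.
63 ^ aa = c9
6f ^ 8b = e4
6e ^ c9 = a7
66 ^ e8 = 8e
69 ^ b4 = dd
67 ^ 28 = 4f
20 ^ 3f = 1f
77 ^ a8 = df
5f ^ 78 = 27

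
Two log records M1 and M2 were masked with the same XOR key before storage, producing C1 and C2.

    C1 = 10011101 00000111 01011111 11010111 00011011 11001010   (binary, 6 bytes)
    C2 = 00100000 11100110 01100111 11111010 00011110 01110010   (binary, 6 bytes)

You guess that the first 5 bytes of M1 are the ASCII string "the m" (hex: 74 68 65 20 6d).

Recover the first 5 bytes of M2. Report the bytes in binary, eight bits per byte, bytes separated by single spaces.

11001001 10001001 01011101 00001101 01101000

First, C1 ⊕ C2 = (M1 ⊕ K) ⊕ (M2 ⊕ K) = M1 ⊕ M2, so the key drops out. Then M2 = (M1 ⊕ M2) ⊕ M1 over the first 5 bytes.
byte 0: (9d ^ 20) ^ 74 = bd ^ 74 = c9
byte 1: (07 ^ e6) ^ 68 = e1 ^ 68 = 89
byte 2: (5f ^ 67) ^ 65 = 38 ^ 65 = 5d
byte 3: (d7 ^ fa) ^ 20 = 2d ^ 20 = 0d
byte 4: (1b ^ 1e) ^ 6d = 05 ^ 6d = 68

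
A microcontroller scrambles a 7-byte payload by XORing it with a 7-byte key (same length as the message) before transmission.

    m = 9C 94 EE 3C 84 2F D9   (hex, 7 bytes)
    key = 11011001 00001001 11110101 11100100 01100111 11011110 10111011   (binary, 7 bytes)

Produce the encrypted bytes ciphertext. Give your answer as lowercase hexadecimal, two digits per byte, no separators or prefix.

XOR is its own inverse, so applying the key byte-wise gives the result directly.
9c ⊕ d9 = 45
94 ⊕ 09 = 9d
ee ⊕ f5 = 1b
3c ⊕ e4 = d8
84 ⊕ 67 = e3
2f ⊕ de = f1
d9 ⊕ bb = 62

459d1bd8e3f162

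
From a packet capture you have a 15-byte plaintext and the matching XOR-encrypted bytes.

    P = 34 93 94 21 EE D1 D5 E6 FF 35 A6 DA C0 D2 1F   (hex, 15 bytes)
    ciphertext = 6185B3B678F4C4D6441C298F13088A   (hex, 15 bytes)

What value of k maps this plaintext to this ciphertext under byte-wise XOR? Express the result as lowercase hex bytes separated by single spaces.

Since ciphertext = P ⊕ k, XORing both sides with P gives k = P ⊕ ciphertext.
34 ^ 61 = 55
93 ^ 85 = 16
94 ^ b3 = 27
21 ^ b6 = 97
ee ^ 78 = 96
d1 ^ f4 = 25
d5 ^ c4 = 11
e6 ^ d6 = 30
ff ^ 44 = bb
35 ^ 1c = 29
a6 ^ 29 = 8f
da ^ 8f = 55
c0 ^ 13 = d3
d2 ^ 08 = da
1f ^ 8a = 95

55 16 27 97 96 25 11 30 bb 29 8f 55 d3 da 95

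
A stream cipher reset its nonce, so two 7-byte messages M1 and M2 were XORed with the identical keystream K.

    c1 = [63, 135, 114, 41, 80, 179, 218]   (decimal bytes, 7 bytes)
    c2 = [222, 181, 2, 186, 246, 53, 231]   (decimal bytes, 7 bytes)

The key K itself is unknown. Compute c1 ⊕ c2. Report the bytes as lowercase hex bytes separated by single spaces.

c1 ⊕ c2 = (M1 ⊕ K) ⊕ (M2 ⊕ K) = M1 ⊕ M2 — the shared key cancels under XOR.
 63 xor 222 = 225
135 xor 181 =  50
114 xor   2 = 112
 41 xor 186 = 147
 80 xor 246 = 166
179 xor  53 = 134
218 xor 231 =  61

e1 32 70 93 a6 86 3d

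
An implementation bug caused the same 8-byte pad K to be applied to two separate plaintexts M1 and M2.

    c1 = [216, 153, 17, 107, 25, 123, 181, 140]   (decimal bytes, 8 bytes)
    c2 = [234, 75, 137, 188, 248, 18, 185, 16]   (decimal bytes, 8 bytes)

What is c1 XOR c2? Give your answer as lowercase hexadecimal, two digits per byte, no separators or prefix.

c1 ⊕ c2 = (M1 ⊕ K) ⊕ (M2 ⊕ K) = M1 ⊕ M2 — the shared key cancels under XOR.
d8 XOR ea = 32
99 XOR 4b = d2
11 XOR 89 = 98
6b XOR bc = d7
19 XOR f8 = e1
7b XOR 12 = 69
b5 XOR b9 = 0c
8c XOR 10 = 9c

32d298d7e1690c9c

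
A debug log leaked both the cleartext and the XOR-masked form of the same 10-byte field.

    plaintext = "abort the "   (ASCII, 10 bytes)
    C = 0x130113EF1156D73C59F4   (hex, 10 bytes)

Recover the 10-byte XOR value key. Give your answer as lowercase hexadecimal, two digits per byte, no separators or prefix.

Since C = plaintext ⊕ key, XORing both sides with plaintext gives key = plaintext ⊕ C.
byte 0: 61 XOR 13 = 72
byte 1: 62 XOR 01 = 63
byte 2: 6f XOR 13 = 7c
byte 3: 72 XOR ef = 9d
byte 4: 74 XOR 11 = 65
byte 5: 20 XOR 56 = 76
byte 6: 74 XOR d7 = a3
byte 7: 68 XOR 3c = 54
byte 8: 65 XOR 59 = 3c
byte 9: 20 XOR f4 = d4

72637c9d6576a3543cd4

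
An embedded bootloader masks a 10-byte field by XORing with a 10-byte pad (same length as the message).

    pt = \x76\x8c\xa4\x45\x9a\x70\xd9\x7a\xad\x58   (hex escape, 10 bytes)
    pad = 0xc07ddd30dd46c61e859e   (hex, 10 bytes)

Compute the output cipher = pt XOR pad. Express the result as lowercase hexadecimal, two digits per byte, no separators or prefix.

XOR is its own inverse, so applying the key byte-wise gives the result directly.
76 ⊕ c0 = b6
8c ⊕ 7d = f1
a4 ⊕ dd = 79
45 ⊕ 30 = 75
9a ⊕ dd = 47
70 ⊕ 46 = 36
d9 ⊕ c6 = 1f
7a ⊕ 1e = 64
ad ⊕ 85 = 28
58 ⊕ 9e = c6

b6f1797547361f6428c6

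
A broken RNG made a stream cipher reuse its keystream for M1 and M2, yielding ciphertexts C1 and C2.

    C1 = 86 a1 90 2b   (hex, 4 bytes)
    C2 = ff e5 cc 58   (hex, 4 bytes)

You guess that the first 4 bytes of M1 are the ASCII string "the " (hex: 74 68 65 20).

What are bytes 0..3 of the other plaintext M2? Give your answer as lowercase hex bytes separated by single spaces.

0d 2c 39 53

First, C1 ⊕ C2 = (M1 ⊕ K) ⊕ (M2 ⊕ K) = M1 ⊕ M2, so the key drops out. Then M2 = (M1 ⊕ M2) ⊕ M1 over the first 4 bytes.
byte 0: (86 xor ff) xor 74 = 79 xor 74 = 0d
byte 1: (a1 xor e5) xor 68 = 44 xor 68 = 2c
byte 2: (90 xor cc) xor 65 = 5c xor 65 = 39
byte 3: (2b xor 58) xor 20 = 73 xor 20 = 53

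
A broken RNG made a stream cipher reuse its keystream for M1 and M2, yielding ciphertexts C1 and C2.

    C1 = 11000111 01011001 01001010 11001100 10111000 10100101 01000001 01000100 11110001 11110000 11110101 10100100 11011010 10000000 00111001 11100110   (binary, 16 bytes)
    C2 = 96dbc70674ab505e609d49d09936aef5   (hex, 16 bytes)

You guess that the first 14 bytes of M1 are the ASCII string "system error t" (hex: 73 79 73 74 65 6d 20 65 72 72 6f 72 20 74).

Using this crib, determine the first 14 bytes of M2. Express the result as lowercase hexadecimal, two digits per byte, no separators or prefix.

First, C1 ⊕ C2 = (M1 ⊕ K) ⊕ (M2 ⊕ K) = M1 ⊕ M2, so the key drops out. Then M2 = (M1 ⊕ M2) ⊕ M1 over the first 14 bytes.
byte 0: (c7 xor 96) xor 73 = 51 xor 73 = 22
byte 1: (59 xor db) xor 79 = 82 xor 79 = fb
byte 2: (4a xor c7) xor 73 = 8d xor 73 = fe
byte 3: (cc xor 06) xor 74 = ca xor 74 = be
byte 4: (b8 xor 74) xor 65 = cc xor 65 = a9
byte 5: (a5 xor ab) xor 6d = 0e xor 6d = 63
byte 6: (41 xor 50) xor 20 = 11 xor 20 = 31
byte 7: (44 xor 5e) xor 65 = 1a xor 65 = 7f
byte 8: (f1 xor 60) xor 72 = 91 xor 72 = e3
byte 9: (f0 xor 9d) xor 72 = 6d xor 72 = 1f
byte 10: (f5 xor 49) xor 6f = bc xor 6f = d3
byte 11: (a4 xor d0) xor 72 = 74 xor 72 = 06
byte 12: (da xor 99) xor 20 = 43 xor 20 = 63
byte 13: (80 xor 36) xor 74 = b6 xor 74 = c2

22fbfebea963317fe31fd30663c2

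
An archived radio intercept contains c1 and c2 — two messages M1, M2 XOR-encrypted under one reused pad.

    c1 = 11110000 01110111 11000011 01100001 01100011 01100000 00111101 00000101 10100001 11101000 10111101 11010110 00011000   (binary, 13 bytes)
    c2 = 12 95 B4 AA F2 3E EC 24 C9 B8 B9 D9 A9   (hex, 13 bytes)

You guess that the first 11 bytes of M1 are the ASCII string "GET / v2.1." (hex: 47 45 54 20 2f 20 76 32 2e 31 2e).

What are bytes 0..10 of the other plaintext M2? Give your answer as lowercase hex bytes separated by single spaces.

First, c1 ⊕ c2 = (M1 ⊕ K) ⊕ (M2 ⊕ K) = M1 ⊕ M2, so the key drops out. Then M2 = (M1 ⊕ M2) ⊕ M1 over the first 11 bytes.
byte 0: (f0 ⊕ 12) ⊕ 47 = e2 ⊕ 47 = a5
byte 1: (77 ⊕ 95) ⊕ 45 = e2 ⊕ 45 = a7
byte 2: (c3 ⊕ b4) ⊕ 54 = 77 ⊕ 54 = 23
byte 3: (61 ⊕ aa) ⊕ 20 = cb ⊕ 20 = eb
byte 4: (63 ⊕ f2) ⊕ 2f = 91 ⊕ 2f = be
byte 5: (60 ⊕ 3e) ⊕ 20 = 5e ⊕ 20 = 7e
byte 6: (3d ⊕ ec) ⊕ 76 = d1 ⊕ 76 = a7
byte 7: (05 ⊕ 24) ⊕ 32 = 21 ⊕ 32 = 13
byte 8: (a1 ⊕ c9) ⊕ 2e = 68 ⊕ 2e = 46
byte 9: (e8 ⊕ b8) ⊕ 31 = 50 ⊕ 31 = 61
byte 10: (bd ⊕ b9) ⊕ 2e = 04 ⊕ 2e = 2a

a5 a7 23 eb be 7e a7 13 46 61 2a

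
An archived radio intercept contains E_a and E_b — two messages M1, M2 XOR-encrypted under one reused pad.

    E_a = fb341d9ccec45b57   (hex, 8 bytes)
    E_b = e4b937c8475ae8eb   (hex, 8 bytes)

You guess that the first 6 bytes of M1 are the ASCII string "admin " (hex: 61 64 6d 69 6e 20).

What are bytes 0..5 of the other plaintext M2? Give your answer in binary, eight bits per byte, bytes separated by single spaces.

First, E_a ⊕ E_b = (M1 ⊕ K) ⊕ (M2 ⊕ K) = M1 ⊕ M2, so the key drops out. Then M2 = (M1 ⊕ M2) ⊕ M1 over the first 6 bytes.
byte 0: (fb ⊕ e4) ⊕ 61 = 1f ⊕ 61 = 7e
byte 1: (34 ⊕ b9) ⊕ 64 = 8d ⊕ 64 = e9
byte 2: (1d ⊕ 37) ⊕ 6d = 2a ⊕ 6d = 47
byte 3: (9c ⊕ c8) ⊕ 69 = 54 ⊕ 69 = 3d
byte 4: (ce ⊕ 47) ⊕ 6e = 89 ⊕ 6e = e7
byte 5: (c4 ⊕ 5a) ⊕ 20 = 9e ⊕ 20 = be

01111110 11101001 01000111 00111101 11100111 10111110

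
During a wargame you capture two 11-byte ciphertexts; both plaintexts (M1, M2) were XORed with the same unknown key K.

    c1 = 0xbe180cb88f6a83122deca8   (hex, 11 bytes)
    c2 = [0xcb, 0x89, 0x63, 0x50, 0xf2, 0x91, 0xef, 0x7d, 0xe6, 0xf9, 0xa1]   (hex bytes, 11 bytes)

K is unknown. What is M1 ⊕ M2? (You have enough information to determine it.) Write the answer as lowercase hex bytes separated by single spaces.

75 91 6f e8 7d fb 6c 6f cb 15 09

c1 ⊕ c2 = (M1 ⊕ K) ⊕ (M2 ⊕ K) = M1 ⊕ M2 — the shared key cancels under XOR.
byte 0: be ^ cb = 75
byte 1: 18 ^ 89 = 91
byte 2: 0c ^ 63 = 6f
byte 3: b8 ^ 50 = e8
byte 4: 8f ^ f2 = 7d
byte 5: 6a ^ 91 = fb
byte 6: 83 ^ ef = 6c
byte 7: 12 ^ 7d = 6f
byte 8: 2d ^ e6 = cb
byte 9: ec ^ f9 = 15
byte 10: a8 ^ a1 = 09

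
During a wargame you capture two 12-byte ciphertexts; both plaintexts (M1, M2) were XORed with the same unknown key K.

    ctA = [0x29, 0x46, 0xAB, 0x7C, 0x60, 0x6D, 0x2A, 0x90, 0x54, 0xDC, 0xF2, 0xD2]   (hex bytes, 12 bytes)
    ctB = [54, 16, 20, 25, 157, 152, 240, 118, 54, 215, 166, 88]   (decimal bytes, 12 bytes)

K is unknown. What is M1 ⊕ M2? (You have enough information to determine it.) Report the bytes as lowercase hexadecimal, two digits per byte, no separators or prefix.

1f56bf65fdf5dae6620b548a

ctA ⊕ ctB = (M1 ⊕ K) ⊕ (M2 ⊕ K) = M1 ⊕ M2 — the shared key cancels under XOR.
29 ⊕ 36 = 1f
46 ⊕ 10 = 56
ab ⊕ 14 = bf
7c ⊕ 19 = 65
60 ⊕ 9d = fd
6d ⊕ 98 = f5
2a ⊕ f0 = da
90 ⊕ 76 = e6
54 ⊕ 36 = 62
dc ⊕ d7 = 0b
f2 ⊕ a6 = 54
d2 ⊕ 58 = 8a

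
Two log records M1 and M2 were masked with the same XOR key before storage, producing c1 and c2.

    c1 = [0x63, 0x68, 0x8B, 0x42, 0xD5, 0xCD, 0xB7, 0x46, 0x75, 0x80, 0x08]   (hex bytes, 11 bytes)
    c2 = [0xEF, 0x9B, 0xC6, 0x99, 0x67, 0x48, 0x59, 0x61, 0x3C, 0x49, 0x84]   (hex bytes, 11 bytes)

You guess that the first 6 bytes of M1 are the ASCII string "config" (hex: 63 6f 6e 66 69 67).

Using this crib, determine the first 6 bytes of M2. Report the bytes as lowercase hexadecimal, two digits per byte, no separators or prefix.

ef9c23bddbe2

First, c1 ⊕ c2 = (M1 ⊕ K) ⊕ (M2 ⊕ K) = M1 ⊕ M2, so the key drops out. Then M2 = (M1 ⊕ M2) ⊕ M1 over the first 6 bytes.
byte 0: (63 ⊕ ef) ⊕ 63 = 8c ⊕ 63 = ef
byte 1: (68 ⊕ 9b) ⊕ 6f = f3 ⊕ 6f = 9c
byte 2: (8b ⊕ c6) ⊕ 6e = 4d ⊕ 6e = 23
byte 3: (42 ⊕ 99) ⊕ 66 = db ⊕ 66 = bd
byte 4: (d5 ⊕ 67) ⊕ 69 = b2 ⊕ 69 = db
byte 5: (cd ⊕ 48) ⊕ 67 = 85 ⊕ 67 = e2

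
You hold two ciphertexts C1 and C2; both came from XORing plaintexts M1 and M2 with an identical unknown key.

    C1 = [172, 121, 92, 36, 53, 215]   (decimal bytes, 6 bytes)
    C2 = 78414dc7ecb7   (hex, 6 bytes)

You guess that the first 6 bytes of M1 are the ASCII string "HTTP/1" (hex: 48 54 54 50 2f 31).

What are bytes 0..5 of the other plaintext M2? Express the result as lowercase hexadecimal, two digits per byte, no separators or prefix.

9c6c45b3f651

First, C1 ⊕ C2 = (M1 ⊕ K) ⊕ (M2 ⊕ K) = M1 ⊕ M2, so the key drops out. Then M2 = (M1 ⊕ M2) ⊕ M1 over the first 6 bytes.
byte 0: (ac XOR 78) XOR 48 = d4 XOR 48 = 9c
byte 1: (79 XOR 41) XOR 54 = 38 XOR 54 = 6c
byte 2: (5c XOR 4d) XOR 54 = 11 XOR 54 = 45
byte 3: (24 XOR c7) XOR 50 = e3 XOR 50 = b3
byte 4: (35 XOR ec) XOR 2f = d9 XOR 2f = f6
byte 5: (d7 XOR b7) XOR 31 = 60 XOR 31 = 51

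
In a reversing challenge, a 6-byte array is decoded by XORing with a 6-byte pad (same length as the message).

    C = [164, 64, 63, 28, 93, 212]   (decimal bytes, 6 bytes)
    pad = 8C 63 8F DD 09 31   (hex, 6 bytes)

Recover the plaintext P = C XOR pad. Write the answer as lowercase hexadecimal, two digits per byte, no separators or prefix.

2823b0c154e5

XOR is its own inverse, so applying the key byte-wise gives the result directly.
byte 0: 10100100 XOR 10001100 = 00101000
byte 1: 01000000 XOR 01100011 = 00100011
byte 2: 00111111 XOR 10001111 = 10110000
byte 3: 00011100 XOR 11011101 = 11000001
byte 4: 01011101 XOR 00001001 = 01010100
byte 5: 11010100 XOR 00110001 = 11100101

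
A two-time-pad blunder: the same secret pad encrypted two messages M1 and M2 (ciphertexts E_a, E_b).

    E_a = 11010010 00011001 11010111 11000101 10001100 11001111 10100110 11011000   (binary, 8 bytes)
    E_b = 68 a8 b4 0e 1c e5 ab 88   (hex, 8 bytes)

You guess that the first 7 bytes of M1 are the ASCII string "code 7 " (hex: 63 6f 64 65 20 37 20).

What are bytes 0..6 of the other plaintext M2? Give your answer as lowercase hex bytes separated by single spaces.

First, E_a ⊕ E_b = (M1 ⊕ K) ⊕ (M2 ⊕ K) = M1 ⊕ M2, so the key drops out. Then M2 = (M1 ⊕ M2) ⊕ M1 over the first 7 bytes.
byte 0: (d2 xor 68) xor 63 = ba xor 63 = d9
byte 1: (19 xor a8) xor 6f = b1 xor 6f = de
byte 2: (d7 xor b4) xor 64 = 63 xor 64 = 07
byte 3: (c5 xor 0e) xor 65 = cb xor 65 = ae
byte 4: (8c xor 1c) xor 20 = 90 xor 20 = b0
byte 5: (cf xor e5) xor 37 = 2a xor 37 = 1d
byte 6: (a6 xor ab) xor 20 = 0d xor 20 = 2d

d9 de 07 ae b0 1d 2d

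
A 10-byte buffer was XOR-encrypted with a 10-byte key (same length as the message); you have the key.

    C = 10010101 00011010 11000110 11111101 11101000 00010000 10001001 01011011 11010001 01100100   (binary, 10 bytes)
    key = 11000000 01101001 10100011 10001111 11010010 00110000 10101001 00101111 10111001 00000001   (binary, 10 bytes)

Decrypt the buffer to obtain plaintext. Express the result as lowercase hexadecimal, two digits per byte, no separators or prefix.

557365723a2020746865

95 xor c0 = 55
1a xor 69 = 73
c6 xor a3 = 65
fd xor 8f = 72
e8 xor d2 = 3a
10 xor 30 = 20
89 xor a9 = 20
5b xor 2f = 74
d1 xor b9 = 68
64 xor 01 = 65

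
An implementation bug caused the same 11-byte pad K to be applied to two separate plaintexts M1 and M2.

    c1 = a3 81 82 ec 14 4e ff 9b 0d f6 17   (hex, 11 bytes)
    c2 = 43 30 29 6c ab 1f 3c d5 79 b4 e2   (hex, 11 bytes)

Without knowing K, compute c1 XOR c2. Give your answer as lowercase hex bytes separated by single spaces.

c1 ⊕ c2 = (M1 ⊕ K) ⊕ (M2 ⊕ K) = M1 ⊕ M2 — the shared key cancels under XOR.
a3 XOR 43 = e0
81 XOR 30 = b1
82 XOR 29 = ab
ec XOR 6c = 80
14 XOR ab = bf
4e XOR 1f = 51
ff XOR 3c = c3
9b XOR d5 = 4e
0d XOR 79 = 74
f6 XOR b4 = 42
17 XOR e2 = f5

e0 b1 ab 80 bf 51 c3 4e 74 42 f5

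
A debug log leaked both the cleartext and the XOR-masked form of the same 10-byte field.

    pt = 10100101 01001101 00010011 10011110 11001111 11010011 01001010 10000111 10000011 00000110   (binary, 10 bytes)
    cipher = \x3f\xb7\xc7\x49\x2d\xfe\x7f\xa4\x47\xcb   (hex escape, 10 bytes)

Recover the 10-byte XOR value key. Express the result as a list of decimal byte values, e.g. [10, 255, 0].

[154, 250, 212, 215, 226, 45, 53, 35, 196, 205]

Since cipher = pt ⊕ key, XORing both sides with pt gives key = pt ⊕ cipher.
a5 ^ 3f = 9a
4d ^ b7 = fa
13 ^ c7 = d4
9e ^ 49 = d7
cf ^ 2d = e2
d3 ^ fe = 2d
4a ^ 7f = 35
87 ^ a4 = 23
83 ^ 47 = c4
06 ^ cb = cd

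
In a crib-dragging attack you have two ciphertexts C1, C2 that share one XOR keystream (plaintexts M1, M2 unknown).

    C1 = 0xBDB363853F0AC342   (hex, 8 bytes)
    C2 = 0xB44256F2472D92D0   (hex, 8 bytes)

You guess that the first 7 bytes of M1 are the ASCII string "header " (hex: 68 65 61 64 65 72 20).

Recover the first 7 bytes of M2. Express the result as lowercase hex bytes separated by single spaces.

First, C1 ⊕ C2 = (M1 ⊕ K) ⊕ (M2 ⊕ K) = M1 ⊕ M2, so the key drops out. Then M2 = (M1 ⊕ M2) ⊕ M1 over the first 7 bytes.
byte 0: (bd xor b4) xor 68 = 09 xor 68 = 61
byte 1: (b3 xor 42) xor 65 = f1 xor 65 = 94
byte 2: (63 xor 56) xor 61 = 35 xor 61 = 54
byte 3: (85 xor f2) xor 64 = 77 xor 64 = 13
byte 4: (3f xor 47) xor 65 = 78 xor 65 = 1d
byte 5: (0a xor 2d) xor 72 = 27 xor 72 = 55
byte 6: (c3 xor 92) xor 20 = 51 xor 20 = 71

61 94 54 13 1d 55 71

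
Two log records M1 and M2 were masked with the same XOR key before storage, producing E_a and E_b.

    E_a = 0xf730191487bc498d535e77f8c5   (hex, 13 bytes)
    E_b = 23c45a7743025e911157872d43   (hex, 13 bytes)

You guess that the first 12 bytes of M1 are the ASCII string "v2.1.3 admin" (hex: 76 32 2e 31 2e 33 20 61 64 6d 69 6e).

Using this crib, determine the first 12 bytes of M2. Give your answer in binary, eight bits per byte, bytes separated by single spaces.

10100010 11000110 01101101 01010010 11101010 10001101 00110111 01111101 00100110 01100100 10011001 10111011

First, E_a ⊕ E_b = (M1 ⊕ K) ⊕ (M2 ⊕ K) = M1 ⊕ M2, so the key drops out. Then M2 = (M1 ⊕ M2) ⊕ M1 over the first 12 bytes.
byte 0: (f7 XOR 23) XOR 76 = d4 XOR 76 = a2
byte 1: (30 XOR c4) XOR 32 = f4 XOR 32 = c6
byte 2: (19 XOR 5a) XOR 2e = 43 XOR 2e = 6d
byte 3: (14 XOR 77) XOR 31 = 63 XOR 31 = 52
byte 4: (87 XOR 43) XOR 2e = c4 XOR 2e = ea
byte 5: (bc XOR 02) XOR 33 = be XOR 33 = 8d
byte 6: (49 XOR 5e) XOR 20 = 17 XOR 20 = 37
byte 7: (8d XOR 91) XOR 61 = 1c XOR 61 = 7d
byte 8: (53 XOR 11) XOR 64 = 42 XOR 64 = 26
byte 9: (5e XOR 57) XOR 6d = 09 XOR 6d = 64
byte 10: (77 XOR 87) XOR 69 = f0 XOR 69 = 99
byte 11: (f8 XOR 2d) XOR 6e = d5 XOR 6e = bb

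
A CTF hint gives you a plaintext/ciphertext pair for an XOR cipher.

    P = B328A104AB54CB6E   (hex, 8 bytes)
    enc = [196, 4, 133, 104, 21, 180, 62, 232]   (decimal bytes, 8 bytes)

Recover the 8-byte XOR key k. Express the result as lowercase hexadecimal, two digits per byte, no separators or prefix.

Since enc = P ⊕ k, XORing both sides with P gives k = P ⊕ enc.
b3 ^ c4 = 77
28 ^ 04 = 2c
a1 ^ 85 = 24
04 ^ 68 = 6c
ab ^ 15 = be
54 ^ b4 = e0
cb ^ 3e = f5
6e ^ e8 = 86

772c246cbee0f586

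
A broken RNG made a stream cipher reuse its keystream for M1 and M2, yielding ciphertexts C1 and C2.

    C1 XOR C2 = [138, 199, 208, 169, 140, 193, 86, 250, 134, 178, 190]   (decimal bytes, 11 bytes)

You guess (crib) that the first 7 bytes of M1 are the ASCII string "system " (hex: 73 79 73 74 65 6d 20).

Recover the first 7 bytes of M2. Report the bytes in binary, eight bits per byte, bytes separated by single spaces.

Since C1 ⊕ C2 = M1 ⊕ M2, XORing with the guessed M1 bytes yields the corresponding M2 bytes: M2 = (C1 ⊕ C2) ⊕ M1.
8a xor 73 = f9
c7 xor 79 = be
d0 xor 73 = a3
a9 xor 74 = dd
8c xor 65 = e9
c1 xor 6d = ac
56 xor 20 = 76

11111001 10111110 10100011 11011101 11101001 10101100 01110110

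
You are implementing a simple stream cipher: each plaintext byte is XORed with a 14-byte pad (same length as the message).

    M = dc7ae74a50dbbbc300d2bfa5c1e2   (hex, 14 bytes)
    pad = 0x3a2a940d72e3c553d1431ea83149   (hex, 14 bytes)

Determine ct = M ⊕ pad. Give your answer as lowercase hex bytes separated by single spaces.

e6 50 73 47 22 38 7e 90 d1 91 a1 0d f0 ab

XOR is its own inverse, so applying the key byte-wise gives the result directly.
byte 0: dc ⊕ 3a = e6
byte 1: 7a ⊕ 2a = 50
byte 2: e7 ⊕ 94 = 73
byte 3: 4a ⊕ 0d = 47
byte 4: 50 ⊕ 72 = 22
byte 5: db ⊕ e3 = 38
byte 6: bb ⊕ c5 = 7e
byte 7: c3 ⊕ 53 = 90
byte 8: 00 ⊕ d1 = d1
byte 9: d2 ⊕ 43 = 91
byte 10: bf ⊕ 1e = a1
byte 11: a5 ⊕ a8 = 0d
byte 12: c1 ⊕ 31 = f0
byte 13: e2 ⊕ 49 = ab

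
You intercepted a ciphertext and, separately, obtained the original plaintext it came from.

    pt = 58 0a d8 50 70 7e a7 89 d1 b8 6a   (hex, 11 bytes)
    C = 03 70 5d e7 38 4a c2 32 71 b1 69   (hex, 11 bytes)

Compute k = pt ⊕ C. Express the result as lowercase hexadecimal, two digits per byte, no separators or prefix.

Since C = pt ⊕ k, XORing both sides with pt gives k = pt ⊕ C.
01011000 ⊕ 00000011 = 01011011
00001010 ⊕ 01110000 = 01111010
11011000 ⊕ 01011101 = 10000101
01010000 ⊕ 11100111 = 10110111
01110000 ⊕ 00111000 = 01001000
01111110 ⊕ 01001010 = 00110100
10100111 ⊕ 11000010 = 01100101
10001001 ⊕ 00110010 = 10111011
11010001 ⊕ 01110001 = 10100000
10111000 ⊕ 10110001 = 00001001
01101010 ⊕ 01101001 = 00000011

5b7a85b7483465bba00903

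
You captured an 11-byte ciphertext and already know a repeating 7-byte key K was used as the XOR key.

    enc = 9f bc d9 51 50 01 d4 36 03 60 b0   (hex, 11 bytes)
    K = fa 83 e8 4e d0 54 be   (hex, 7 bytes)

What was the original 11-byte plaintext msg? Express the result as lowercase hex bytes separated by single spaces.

The 7-byte key repeats, so the effective keystream is fa 83 e8 4e d0 54 be fa 83 e8 4e.
byte 0: 10011111 ⊕ 11111010 = 01100101
byte 1: 10111100 ⊕ 10000011 = 00111111
byte 2: 11011001 ⊕ 11101000 = 00110001
byte 3: 01010001 ⊕ 01001110 = 00011111
byte 4: 01010000 ⊕ 11010000 = 10000000
byte 5: 00000001 ⊕ 01010100 = 01010101
byte 6: 11010100 ⊕ 10111110 = 01101010
byte 7: 00110110 ⊕ 11111010 = 11001100
byte 8: 00000011 ⊕ 10000011 = 10000000
byte 9: 01100000 ⊕ 11101000 = 10001000
byte 10: 10110000 ⊕ 01001110 = 11111110

65 3f 31 1f 80 55 6a cc 80 88 fe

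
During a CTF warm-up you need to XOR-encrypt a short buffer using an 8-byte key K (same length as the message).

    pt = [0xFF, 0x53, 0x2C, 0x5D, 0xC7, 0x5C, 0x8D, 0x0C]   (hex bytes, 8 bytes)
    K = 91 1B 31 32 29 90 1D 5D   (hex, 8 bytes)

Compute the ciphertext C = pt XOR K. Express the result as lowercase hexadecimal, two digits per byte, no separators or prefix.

XOR is its own inverse, so applying the key byte-wise gives the result directly.
byte 0: ff XOR 91 = 6e
byte 1: 53 XOR 1b = 48
byte 2: 2c XOR 31 = 1d
byte 3: 5d XOR 32 = 6f
byte 4: c7 XOR 29 = ee
byte 5: 5c XOR 90 = cc
byte 6: 8d XOR 1d = 90
byte 7: 0c XOR 5d = 51

6e481d6feecc9051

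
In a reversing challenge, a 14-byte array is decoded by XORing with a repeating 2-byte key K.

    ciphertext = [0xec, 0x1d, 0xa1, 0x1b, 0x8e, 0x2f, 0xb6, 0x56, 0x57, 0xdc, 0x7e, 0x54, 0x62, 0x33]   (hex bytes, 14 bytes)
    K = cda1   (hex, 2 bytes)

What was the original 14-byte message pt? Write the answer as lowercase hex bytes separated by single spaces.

The 2-byte key repeats, so the effective keystream is cd a1 cd a1 cd a1 cd a1 cd a1 cd a1 cd a1.
byte 0: ec XOR cd = 21
byte 1: 1d XOR a1 = bc
byte 2: a1 XOR cd = 6c
byte 3: 1b XOR a1 = ba
byte 4: 8e XOR cd = 43
byte 5: 2f XOR a1 = 8e
byte 6: b6 XOR cd = 7b
byte 7: 56 XOR a1 = f7
byte 8: 57 XOR cd = 9a
byte 9: dc XOR a1 = 7d
byte 10: 7e XOR cd = b3
byte 11: 54 XOR a1 = f5
byte 12: 62 XOR cd = af
byte 13: 33 XOR a1 = 92

21 bc 6c ba 43 8e 7b f7 9a 7d b3 f5 af 92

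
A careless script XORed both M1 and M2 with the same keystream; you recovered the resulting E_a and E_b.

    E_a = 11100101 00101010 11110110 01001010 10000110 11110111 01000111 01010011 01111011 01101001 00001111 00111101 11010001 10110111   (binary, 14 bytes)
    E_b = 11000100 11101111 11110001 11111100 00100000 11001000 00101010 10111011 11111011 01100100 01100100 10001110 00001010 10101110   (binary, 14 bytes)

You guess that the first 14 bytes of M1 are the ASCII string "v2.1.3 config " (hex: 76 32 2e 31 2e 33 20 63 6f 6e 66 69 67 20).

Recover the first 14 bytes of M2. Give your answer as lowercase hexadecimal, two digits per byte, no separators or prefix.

57f72987880c4d8bef630ddabc39

First, E_a ⊕ E_b = (M1 ⊕ K) ⊕ (M2 ⊕ K) = M1 ⊕ M2, so the key drops out. Then M2 = (M1 ⊕ M2) ⊕ M1 over the first 14 bytes.
byte 0: (e5 ⊕ c4) ⊕ 76 = 21 ⊕ 76 = 57
byte 1: (2a ⊕ ef) ⊕ 32 = c5 ⊕ 32 = f7
byte 2: (f6 ⊕ f1) ⊕ 2e = 07 ⊕ 2e = 29
byte 3: (4a ⊕ fc) ⊕ 31 = b6 ⊕ 31 = 87
byte 4: (86 ⊕ 20) ⊕ 2e = a6 ⊕ 2e = 88
byte 5: (f7 ⊕ c8) ⊕ 33 = 3f ⊕ 33 = 0c
byte 6: (47 ⊕ 2a) ⊕ 20 = 6d ⊕ 20 = 4d
byte 7: (53 ⊕ bb) ⊕ 63 = e8 ⊕ 63 = 8b
byte 8: (7b ⊕ fb) ⊕ 6f = 80 ⊕ 6f = ef
byte 9: (69 ⊕ 64) ⊕ 6e = 0d ⊕ 6e = 63
byte 10: (0f ⊕ 64) ⊕ 66 = 6b ⊕ 66 = 0d
byte 11: (3d ⊕ 8e) ⊕ 69 = b3 ⊕ 69 = da
byte 12: (d1 ⊕ 0a) ⊕ 67 = db ⊕ 67 = bc
byte 13: (b7 ⊕ ae) ⊕ 20 = 19 ⊕ 20 = 39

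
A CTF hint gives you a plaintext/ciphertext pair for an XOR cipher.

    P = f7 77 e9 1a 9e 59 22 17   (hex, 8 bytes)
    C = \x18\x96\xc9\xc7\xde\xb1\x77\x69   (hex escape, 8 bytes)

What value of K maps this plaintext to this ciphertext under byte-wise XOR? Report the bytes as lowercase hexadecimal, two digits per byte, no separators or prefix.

efe120dd40e8557e

Since C = P ⊕ K, XORing both sides with P gives K = P ⊕ C.
f7 ⊕ 18 = ef
77 ⊕ 96 = e1
e9 ⊕ c9 = 20
1a ⊕ c7 = dd
9e ⊕ de = 40
59 ⊕ b1 = e8
22 ⊕ 77 = 55
17 ⊕ 69 = 7e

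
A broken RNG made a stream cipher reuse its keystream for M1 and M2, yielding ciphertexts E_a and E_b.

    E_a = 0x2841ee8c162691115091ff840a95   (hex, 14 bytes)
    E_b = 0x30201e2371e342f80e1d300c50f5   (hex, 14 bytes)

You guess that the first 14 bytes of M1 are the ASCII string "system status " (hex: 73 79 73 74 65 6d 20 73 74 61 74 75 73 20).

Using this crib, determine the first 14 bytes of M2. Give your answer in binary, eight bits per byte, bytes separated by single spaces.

First, E_a ⊕ E_b = (M1 ⊕ K) ⊕ (M2 ⊕ K) = M1 ⊕ M2, so the key drops out. Then M2 = (M1 ⊕ M2) ⊕ M1 over the first 14 bytes.
byte 0: (28 xor 30) xor 73 = 18 xor 73 = 6b
byte 1: (41 xor 20) xor 79 = 61 xor 79 = 18
byte 2: (ee xor 1e) xor 73 = f0 xor 73 = 83
byte 3: (8c xor 23) xor 74 = af xor 74 = db
byte 4: (16 xor 71) xor 65 = 67 xor 65 = 02
byte 5: (26 xor e3) xor 6d = c5 xor 6d = a8
byte 6: (91 xor 42) xor 20 = d3 xor 20 = f3
byte 7: (11 xor f8) xor 73 = e9 xor 73 = 9a
byte 8: (50 xor 0e) xor 74 = 5e xor 74 = 2a
byte 9: (91 xor 1d) xor 61 = 8c xor 61 = ed
byte 10: (ff xor 30) xor 74 = cf xor 74 = bb
byte 11: (84 xor 0c) xor 75 = 88 xor 75 = fd
byte 12: (0a xor 50) xor 73 = 5a xor 73 = 29
byte 13: (95 xor f5) xor 20 = 60 xor 20 = 40

01101011 00011000 10000011 11011011 00000010 10101000 11110011 10011010 00101010 11101101 10111011 11111101 00101001 01000000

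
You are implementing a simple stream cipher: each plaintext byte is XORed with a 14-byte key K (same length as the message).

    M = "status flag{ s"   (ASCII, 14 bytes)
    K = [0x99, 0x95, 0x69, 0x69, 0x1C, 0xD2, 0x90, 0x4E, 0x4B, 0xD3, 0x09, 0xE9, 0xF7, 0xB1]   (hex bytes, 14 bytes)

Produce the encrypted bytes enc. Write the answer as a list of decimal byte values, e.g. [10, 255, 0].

XOR is its own inverse, so applying the key byte-wise gives the result directly.
73 xor 99 = ea
74 xor 95 = e1
61 xor 69 = 08
74 xor 69 = 1d
75 xor 1c = 69
73 xor d2 = a1
20 xor 90 = b0
66 xor 4e = 28
6c xor 4b = 27
61 xor d3 = b2
67 xor 09 = 6e
7b xor e9 = 92
20 xor f7 = d7
73 xor b1 = c2

[234, 225, 8, 29, 105, 161, 176, 40, 39, 178, 110, 146, 215, 194]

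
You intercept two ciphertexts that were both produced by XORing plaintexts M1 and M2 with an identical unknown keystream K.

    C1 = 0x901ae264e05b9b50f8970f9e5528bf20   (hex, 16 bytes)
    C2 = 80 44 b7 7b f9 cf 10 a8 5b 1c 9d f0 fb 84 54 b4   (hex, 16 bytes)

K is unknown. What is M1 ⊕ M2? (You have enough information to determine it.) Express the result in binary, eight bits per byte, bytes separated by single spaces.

C1 ⊕ C2 = (M1 ⊕ K) ⊕ (M2 ⊕ K) = M1 ⊕ M2 — the shared key cancels under XOR.
90 ⊕ 80 = 10
1a ⊕ 44 = 5e
e2 ⊕ b7 = 55
64 ⊕ 7b = 1f
e0 ⊕ f9 = 19
5b ⊕ cf = 94
9b ⊕ 10 = 8b
50 ⊕ a8 = f8
f8 ⊕ 5b = a3
97 ⊕ 1c = 8b
0f ⊕ 9d = 92
9e ⊕ f0 = 6e
55 ⊕ fb = ae
28 ⊕ 84 = ac
bf ⊕ 54 = eb
20 ⊕ b4 = 94

00010000 01011110 01010101 00011111 00011001 10010100 10001011 11111000 10100011 10001011 10010010 01101110 10101110 10101100 11101011 10010100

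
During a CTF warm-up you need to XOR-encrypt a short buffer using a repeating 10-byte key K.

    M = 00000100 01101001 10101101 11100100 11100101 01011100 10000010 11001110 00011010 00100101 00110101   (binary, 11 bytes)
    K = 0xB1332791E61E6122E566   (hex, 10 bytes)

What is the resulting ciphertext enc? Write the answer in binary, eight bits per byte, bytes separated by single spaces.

The 10-byte key repeats, so the effective keystream is b1 33 27 91 e6 1e 61 22 e5 66 b1.
byte 0: 04 ⊕ b1 = b5
byte 1: 69 ⊕ 33 = 5a
byte 2: ad ⊕ 27 = 8a
byte 3: e4 ⊕ 91 = 75
byte 4: e5 ⊕ e6 = 03
byte 5: 5c ⊕ 1e = 42
byte 6: 82 ⊕ 61 = e3
byte 7: ce ⊕ 22 = ec
byte 8: 1a ⊕ e5 = ff
byte 9: 25 ⊕ 66 = 43
byte 10: 35 ⊕ b1 = 84

10110101 01011010 10001010 01110101 00000011 01000010 11100011 11101100 11111111 01000011 10000100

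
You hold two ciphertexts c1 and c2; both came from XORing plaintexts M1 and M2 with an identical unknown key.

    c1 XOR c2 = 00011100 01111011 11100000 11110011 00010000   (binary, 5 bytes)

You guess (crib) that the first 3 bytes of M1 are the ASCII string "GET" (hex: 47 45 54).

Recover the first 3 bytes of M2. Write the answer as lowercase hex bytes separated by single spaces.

5b 3e b4

Since c1 ⊕ c2 = M1 ⊕ M2, XORing with the guessed M1 bytes yields the corresponding M2 bytes: M2 = (c1 ⊕ c2) ⊕ M1.
byte 0: 1c ⊕ 47 = 5b
byte 1: 7b ⊕ 45 = 3e
byte 2: e0 ⊕ 54 = b4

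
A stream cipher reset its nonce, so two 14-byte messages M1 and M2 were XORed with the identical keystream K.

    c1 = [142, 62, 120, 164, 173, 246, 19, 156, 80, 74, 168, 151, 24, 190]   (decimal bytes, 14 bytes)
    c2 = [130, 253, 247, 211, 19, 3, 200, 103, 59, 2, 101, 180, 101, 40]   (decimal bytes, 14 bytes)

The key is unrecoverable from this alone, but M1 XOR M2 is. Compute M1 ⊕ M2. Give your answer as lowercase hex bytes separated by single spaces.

0c c3 8f 77 be f5 db fb 6b 48 cd 23 7d 96

c1 ⊕ c2 = (M1 ⊕ K) ⊕ (M2 ⊕ K) = M1 ⊕ M2 — the shared key cancels under XOR.
142 xor 130 =  12
 62 xor 253 = 195
120 xor 247 = 143
164 xor 211 = 119
173 xor  19 = 190
246 xor   3 = 245
 19 xor 200 = 219
156 xor 103 = 251
 80 xor  59 = 107
 74 xor   2 =  72
168 xor 101 = 205
151 xor 180 =  35
 24 xor 101 = 125
190 xor  40 = 150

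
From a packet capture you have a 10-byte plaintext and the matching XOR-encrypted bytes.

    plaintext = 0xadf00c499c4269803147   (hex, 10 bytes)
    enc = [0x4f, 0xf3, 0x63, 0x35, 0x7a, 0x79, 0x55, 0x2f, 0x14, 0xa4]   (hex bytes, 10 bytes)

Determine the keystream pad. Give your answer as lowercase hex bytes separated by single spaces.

e2 03 6f 7c e6 3b 3c af 25 e3

Since enc = plaintext ⊕ pad, XORing both sides with plaintext gives pad = plaintext ⊕ enc.
ad ^ 4f = e2
f0 ^ f3 = 03
0c ^ 63 = 6f
49 ^ 35 = 7c
9c ^ 7a = e6
42 ^ 79 = 3b
69 ^ 55 = 3c
80 ^ 2f = af
31 ^ 14 = 25
47 ^ a4 = e3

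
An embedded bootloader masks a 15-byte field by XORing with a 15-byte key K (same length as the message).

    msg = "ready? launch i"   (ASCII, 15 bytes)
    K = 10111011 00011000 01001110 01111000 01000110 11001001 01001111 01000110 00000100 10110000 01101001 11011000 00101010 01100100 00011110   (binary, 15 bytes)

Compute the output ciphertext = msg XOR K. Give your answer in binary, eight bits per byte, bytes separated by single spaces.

11001001 01111101 00101111 00011100 00111111 11110110 01101111 00101010 01100101 11000101 00000111 10111011 01000010 01000100 01110111

XOR is its own inverse, so applying the key byte-wise gives the result directly.
byte 0: 72 XOR bb = c9
byte 1: 65 XOR 18 = 7d
byte 2: 61 XOR 4e = 2f
byte 3: 64 XOR 78 = 1c
byte 4: 79 XOR 46 = 3f
byte 5: 3f XOR c9 = f6
byte 6: 20 XOR 4f = 6f
byte 7: 6c XOR 46 = 2a
byte 8: 61 XOR 04 = 65
byte 9: 75 XOR b0 = c5
byte 10: 6e XOR 69 = 07
byte 11: 63 XOR d8 = bb
byte 12: 68 XOR 2a = 42
byte 13: 20 XOR 64 = 44
byte 14: 69 XOR 1e = 77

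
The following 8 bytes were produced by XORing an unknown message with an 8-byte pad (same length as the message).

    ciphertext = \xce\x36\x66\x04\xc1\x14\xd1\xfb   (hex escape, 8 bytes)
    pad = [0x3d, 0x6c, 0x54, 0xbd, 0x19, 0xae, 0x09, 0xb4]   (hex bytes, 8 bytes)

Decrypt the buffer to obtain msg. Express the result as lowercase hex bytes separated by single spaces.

f3 5a 32 b9 d8 ba d8 4f

206 xor  61 = 243
 54 xor 108 =  90
102 xor  84 =  50
  4 xor 189 = 185
193 xor  25 = 216
 20 xor 174 = 186
209 xor   9 = 216
251 xor 180 =  79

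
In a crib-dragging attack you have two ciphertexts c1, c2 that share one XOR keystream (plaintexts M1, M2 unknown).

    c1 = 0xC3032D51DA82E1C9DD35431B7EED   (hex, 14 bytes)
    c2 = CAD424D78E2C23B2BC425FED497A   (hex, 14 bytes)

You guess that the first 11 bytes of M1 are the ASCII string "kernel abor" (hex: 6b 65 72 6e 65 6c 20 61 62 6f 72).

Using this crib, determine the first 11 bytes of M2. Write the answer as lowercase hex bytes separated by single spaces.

62 b2 7b e8 31 c2 e2 1a 03 18 6e

First, c1 ⊕ c2 = (M1 ⊕ K) ⊕ (M2 ⊕ K) = M1 ⊕ M2, so the key drops out. Then M2 = (M1 ⊕ M2) ⊕ M1 over the first 11 bytes.
byte 0: (c3 xor ca) xor 6b = 09 xor 6b = 62
byte 1: (03 xor d4) xor 65 = d7 xor 65 = b2
byte 2: (2d xor 24) xor 72 = 09 xor 72 = 7b
byte 3: (51 xor d7) xor 6e = 86 xor 6e = e8
byte 4: (da xor 8e) xor 65 = 54 xor 65 = 31
byte 5: (82 xor 2c) xor 6c = ae xor 6c = c2
byte 6: (e1 xor 23) xor 20 = c2 xor 20 = e2
byte 7: (c9 xor b2) xor 61 = 7b xor 61 = 1a
byte 8: (dd xor bc) xor 62 = 61 xor 62 = 03
byte 9: (35 xor 42) xor 6f = 77 xor 6f = 18
byte 10: (43 xor 5f) xor 72 = 1c xor 72 = 6e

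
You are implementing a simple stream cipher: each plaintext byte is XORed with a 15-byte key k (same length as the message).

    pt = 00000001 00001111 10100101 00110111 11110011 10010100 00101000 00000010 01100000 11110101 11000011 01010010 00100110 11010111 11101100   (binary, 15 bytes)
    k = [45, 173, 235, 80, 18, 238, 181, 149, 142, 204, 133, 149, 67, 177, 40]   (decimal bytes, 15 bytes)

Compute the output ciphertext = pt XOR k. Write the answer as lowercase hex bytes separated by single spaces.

2c a2 4e 67 e1 7a 9d 97 ee 39 46 c7 65 66 c4

XOR is its own inverse, so applying the key byte-wise gives the result directly.
01 ^ 2d = 2c
0f ^ ad = a2
a5 ^ eb = 4e
37 ^ 50 = 67
f3 ^ 12 = e1
94 ^ ee = 7a
28 ^ b5 = 9d
02 ^ 95 = 97
60 ^ 8e = ee
f5 ^ cc = 39
c3 ^ 85 = 46
52 ^ 95 = c7
26 ^ 43 = 65
d7 ^ b1 = 66
ec ^ 28 = c4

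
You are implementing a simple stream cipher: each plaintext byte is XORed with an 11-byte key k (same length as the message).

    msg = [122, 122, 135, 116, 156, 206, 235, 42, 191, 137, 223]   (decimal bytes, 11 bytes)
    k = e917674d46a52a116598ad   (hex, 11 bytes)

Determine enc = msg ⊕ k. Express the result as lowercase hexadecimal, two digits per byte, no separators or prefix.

936de039da6bc13bda1172

122 xor 233 = 147
122 xor  23 = 109
135 xor 103 = 224
116 xor  77 =  57
156 xor  70 = 218
206 xor 165 = 107
235 xor  42 = 193
 42 xor  17 =  59
191 xor 101 = 218
137 xor 152 =  17
223 xor 173 = 114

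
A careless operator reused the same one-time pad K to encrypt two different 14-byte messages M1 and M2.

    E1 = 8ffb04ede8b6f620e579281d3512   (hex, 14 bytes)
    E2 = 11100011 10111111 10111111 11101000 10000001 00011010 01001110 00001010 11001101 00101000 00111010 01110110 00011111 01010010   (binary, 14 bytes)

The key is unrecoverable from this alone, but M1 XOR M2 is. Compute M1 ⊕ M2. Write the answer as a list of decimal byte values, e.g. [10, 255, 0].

E1 ⊕ E2 = (M1 ⊕ K) ⊕ (M2 ⊕ K) = M1 ⊕ M2 — the shared key cancels under XOR.
byte 0: 8f ^ e3 = 6c
byte 1: fb ^ bf = 44
byte 2: 04 ^ bf = bb
byte 3: ed ^ e8 = 05
byte 4: e8 ^ 81 = 69
byte 5: b6 ^ 1a = ac
byte 6: f6 ^ 4e = b8
byte 7: 20 ^ 0a = 2a
byte 8: e5 ^ cd = 28
byte 9: 79 ^ 28 = 51
byte 10: 28 ^ 3a = 12
byte 11: 1d ^ 76 = 6b
byte 12: 35 ^ 1f = 2a
byte 13: 12 ^ 52 = 40

[108, 68, 187, 5, 105, 172, 184, 42, 40, 81, 18, 107, 42, 64]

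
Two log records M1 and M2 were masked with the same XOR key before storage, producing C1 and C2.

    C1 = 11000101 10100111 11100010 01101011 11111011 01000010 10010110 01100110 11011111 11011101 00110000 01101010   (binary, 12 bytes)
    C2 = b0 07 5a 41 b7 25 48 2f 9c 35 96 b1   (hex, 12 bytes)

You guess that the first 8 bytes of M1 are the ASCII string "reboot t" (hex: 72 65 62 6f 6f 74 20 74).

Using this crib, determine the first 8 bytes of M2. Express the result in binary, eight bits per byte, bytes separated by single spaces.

00000111 11000101 11011010 01000101 00100011 00010011 11111110 00111101

First, C1 ⊕ C2 = (M1 ⊕ K) ⊕ (M2 ⊕ K) = M1 ⊕ M2, so the key drops out. Then M2 = (M1 ⊕ M2) ⊕ M1 over the first 8 bytes.
byte 0: (c5 XOR b0) XOR 72 = 75 XOR 72 = 07
byte 1: (a7 XOR 07) XOR 65 = a0 XOR 65 = c5
byte 2: (e2 XOR 5a) XOR 62 = b8 XOR 62 = da
byte 3: (6b XOR 41) XOR 6f = 2a XOR 6f = 45
byte 4: (fb XOR b7) XOR 6f = 4c XOR 6f = 23
byte 5: (42 XOR 25) XOR 74 = 67 XOR 74 = 13
byte 6: (96 XOR 48) XOR 20 = de XOR 20 = fe
byte 7: (66 XOR 2f) XOR 74 = 49 XOR 74 = 3d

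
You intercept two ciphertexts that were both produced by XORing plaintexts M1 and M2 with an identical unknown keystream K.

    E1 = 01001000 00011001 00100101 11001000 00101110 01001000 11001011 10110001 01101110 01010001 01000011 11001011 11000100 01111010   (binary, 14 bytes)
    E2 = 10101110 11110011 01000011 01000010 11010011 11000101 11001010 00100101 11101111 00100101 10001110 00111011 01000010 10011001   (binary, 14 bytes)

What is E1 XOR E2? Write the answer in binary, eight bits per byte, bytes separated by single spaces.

11100110 11101010 01100110 10001010 11111101 10001101 00000001 10010100 10000001 01110100 11001101 11110000 10000110 11100011

E1 ⊕ E2 = (M1 ⊕ K) ⊕ (M2 ⊕ K) = M1 ⊕ M2 — the shared key cancels under XOR.
 72 XOR 174 = 230
 25 XOR 243 = 234
 37 XOR  67 = 102
200 XOR  66 = 138
 46 XOR 211 = 253
 72 XOR 197 = 141
203 XOR 202 =   1
177 XOR  37 = 148
110 XOR 239 = 129
 81 XOR  37 = 116
 67 XOR 142 = 205
203 XOR  59 = 240
196 XOR  66 = 134
122 XOR 153 = 227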